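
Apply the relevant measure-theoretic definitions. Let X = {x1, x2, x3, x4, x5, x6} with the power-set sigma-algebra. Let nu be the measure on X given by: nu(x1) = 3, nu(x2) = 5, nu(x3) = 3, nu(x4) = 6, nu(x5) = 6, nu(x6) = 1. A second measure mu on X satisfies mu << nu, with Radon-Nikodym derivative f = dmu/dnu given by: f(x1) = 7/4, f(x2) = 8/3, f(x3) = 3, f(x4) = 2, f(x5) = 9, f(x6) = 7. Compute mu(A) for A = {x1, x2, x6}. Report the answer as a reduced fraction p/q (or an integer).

By the defining property of the Radon-Nikodym derivative, for every measurable set A,
  mu(A) = integral_A f dnu.
Since nu is a discrete measure concentrated on the atoms of X, the integral over A reduces to the sum
  mu(A) = sum_{x in A} f(x) * nu({x}).
Computing each term:
  x1: f(x1) * nu(x1) = 7/4 * 3 = 21/4.
  x2: f(x2) * nu(x2) = 8/3 * 5 = 40/3.
  x6: f(x6) * nu(x6) = 7 * 1 = 7.
Summing: mu(A) = 21/4 + 40/3 + 7 = 307/12.

307/12


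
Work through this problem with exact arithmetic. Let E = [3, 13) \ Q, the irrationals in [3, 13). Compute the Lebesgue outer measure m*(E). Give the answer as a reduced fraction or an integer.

The interval I = [3, 13) has m(I) = 13 - 3 = 10 (endpoints are measure-zero, so open/closed/half-open agree). Write I = (I cap Q) u (I \ Q). The rationals in I are countable, so m*(I cap Q) = 0 (cover each rational by intervals whose total length is arbitrarily small). By countable subadditivity m*(I) <= m*(I cap Q) + m*(I \ Q), hence m*(I \ Q) >= m(I) = 10. The reverse inequality m*(I \ Q) <= m*(I) = 10 is trivial since (I \ Q) is a subset of I. Therefore m*(I \ Q) = 10.

10


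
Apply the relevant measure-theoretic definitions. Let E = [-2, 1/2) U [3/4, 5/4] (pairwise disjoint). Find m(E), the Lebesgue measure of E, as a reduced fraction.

For pairwise disjoint intervals, m(union_i I_i) = sum_i m(I_i),
and m is invariant under swapping open/closed endpoints (single points have measure 0).
So m(E) = sum_i (b_i - a_i).
  I_1 has length 1/2 - (-2) = 5/2.
  I_2 has length 5/4 - 3/4 = 1/2.
Summing:
  m(E) = 5/2 + 1/2 = 3.

3


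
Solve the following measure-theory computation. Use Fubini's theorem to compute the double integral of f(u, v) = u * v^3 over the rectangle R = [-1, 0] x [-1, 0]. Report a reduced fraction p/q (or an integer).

f(u, v) is a tensor product of a function of u and a function of v, and both factors are bounded continuous (hence Lebesgue integrable) on the rectangle, so Fubini's theorem applies:
  integral_R f d(m x m) = (integral_a1^b1 u du) * (integral_a2^b2 v^3 dv).
Inner integral in u: integral_{-1}^{0} u du = (0^2 - (-1)^2)/2
  = -1/2.
Inner integral in v: integral_{-1}^{0} v^3 dv = (0^4 - (-1)^4)/4
  = -1/4.
Product: (-1/2) * (-1/4) = 1/8.

1/8


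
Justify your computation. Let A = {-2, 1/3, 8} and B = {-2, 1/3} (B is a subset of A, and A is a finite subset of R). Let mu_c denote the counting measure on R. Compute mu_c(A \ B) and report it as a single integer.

Counting measure assigns mu_c(E) = |E| (number of elements) when E is finite. For B subset A, A \ B is the set of elements of A not in B, so |A \ B| = |A| - |B|.
|A| = 3, |B| = 2, so mu_c(A \ B) = 3 - 2 = 1.

1


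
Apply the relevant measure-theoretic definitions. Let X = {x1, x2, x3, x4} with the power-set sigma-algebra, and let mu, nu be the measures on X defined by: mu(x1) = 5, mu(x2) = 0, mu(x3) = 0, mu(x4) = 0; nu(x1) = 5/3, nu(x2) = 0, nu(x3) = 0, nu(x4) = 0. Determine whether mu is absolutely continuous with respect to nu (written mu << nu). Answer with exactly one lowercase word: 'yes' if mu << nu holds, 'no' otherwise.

mu << nu means: every nu-null measurable set is also mu-null; equivalently, for every atom x, if nu({x}) = 0 then mu({x}) = 0.
Checking each atom:
  x1: nu = 5/3 > 0 -> no constraint.
  x2: nu = 0, mu = 0 -> consistent with mu << nu.
  x3: nu = 0, mu = 0 -> consistent with mu << nu.
  x4: nu = 0, mu = 0 -> consistent with mu << nu.
No atom violates the condition. Therefore mu << nu.

yes


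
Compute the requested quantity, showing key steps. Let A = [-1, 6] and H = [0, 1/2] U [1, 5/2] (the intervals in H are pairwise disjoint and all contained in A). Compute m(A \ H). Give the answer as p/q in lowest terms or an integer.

The ambient interval has length m(A) = 6 - (-1) = 7.
Since the holes are disjoint and sit inside A, by finite additivity
  m(H) = sum_i (b_i - a_i), and m(A \ H) = m(A) - m(H).
Computing the hole measures:
  m(H_1) = 1/2 - 0 = 1/2.
  m(H_2) = 5/2 - 1 = 3/2.
Summed: m(H) = 1/2 + 3/2 = 2.
So m(A \ H) = 7 - 2 = 5.

5


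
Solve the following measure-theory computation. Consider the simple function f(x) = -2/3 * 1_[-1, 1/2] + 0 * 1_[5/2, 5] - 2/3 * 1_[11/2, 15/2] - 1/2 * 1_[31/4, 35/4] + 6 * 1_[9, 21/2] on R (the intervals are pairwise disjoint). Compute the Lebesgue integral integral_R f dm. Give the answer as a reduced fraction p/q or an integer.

For a simple function f = sum_i c_i * 1_{A_i} with disjoint A_i,
  integral f dm = sum_i c_i * m(A_i).
Lengths of the A_i:
  m(A_1) = 1/2 - (-1) = 3/2.
  m(A_2) = 5 - 5/2 = 5/2.
  m(A_3) = 15/2 - 11/2 = 2.
  m(A_4) = 35/4 - 31/4 = 1.
  m(A_5) = 21/2 - 9 = 3/2.
Contributions c_i * m(A_i):
  (-2/3) * (3/2) = -1.
  (0) * (5/2) = 0.
  (-2/3) * (2) = -4/3.
  (-1/2) * (1) = -1/2.
  (6) * (3/2) = 9.
Total: -1 + 0 - 4/3 - 1/2 + 9 = 37/6.

37/6


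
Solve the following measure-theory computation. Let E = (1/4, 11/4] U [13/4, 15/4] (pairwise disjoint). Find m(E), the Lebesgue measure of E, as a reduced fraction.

For pairwise disjoint intervals, m(union_i I_i) = sum_i m(I_i),
and m is invariant under swapping open/closed endpoints (single points have measure 0).
So m(E) = sum_i (b_i - a_i).
  I_1 has length 11/4 - 1/4 = 5/2.
  I_2 has length 15/4 - 13/4 = 1/2.
Summing:
  m(E) = 5/2 + 1/2 = 3.

3


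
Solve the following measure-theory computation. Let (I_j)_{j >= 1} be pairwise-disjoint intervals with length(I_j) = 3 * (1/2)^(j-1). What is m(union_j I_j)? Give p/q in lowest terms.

By countable additivity of the Lebesgue measure on pairwise disjoint measurable sets,
  m(union_{j >= 1} I_j) = sum_{j >= 1} m(I_j) = sum_{j >= 1} a * r^(j-1),
  with a = 3 and r = 1/2.
Since 0 < r = 1/2 < 1, the geometric series converges:
  sum_{j >= 1} a * r^(j-1) = a / (1 - r).
  = 3 / (1 - 1/2)
  = 3 / (1/2)
  = 6.

6


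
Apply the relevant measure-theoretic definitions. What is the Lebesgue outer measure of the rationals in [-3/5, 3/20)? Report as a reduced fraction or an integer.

The set Q cap [-3/5, 3/20) is countable (a subset of the countable set Q). Lebesgue outer measure of any countable set is 0: each singleton {q} has m*({q}) = 0, and by countable subadditivity m*(union_k {q_k}) <= sum_k m*({q_k}) = sum_k 0 = 0. The reverse inequality m*(E) >= 0 is automatic. So m*(Q cap [-3/5, 3/20)) = 0.

0


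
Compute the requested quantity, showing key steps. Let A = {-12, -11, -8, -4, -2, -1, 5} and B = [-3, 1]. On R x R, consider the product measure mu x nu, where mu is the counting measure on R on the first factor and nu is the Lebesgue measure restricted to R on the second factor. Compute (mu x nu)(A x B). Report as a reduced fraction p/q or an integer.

For a measurable rectangle A x B, the product measure satisfies
  (mu x nu)(A x B) = mu(A) * nu(B).
  mu(A) = 7.
  nu(B) = 4.
  (mu x nu)(A x B) = 7 * 4 = 28.

28


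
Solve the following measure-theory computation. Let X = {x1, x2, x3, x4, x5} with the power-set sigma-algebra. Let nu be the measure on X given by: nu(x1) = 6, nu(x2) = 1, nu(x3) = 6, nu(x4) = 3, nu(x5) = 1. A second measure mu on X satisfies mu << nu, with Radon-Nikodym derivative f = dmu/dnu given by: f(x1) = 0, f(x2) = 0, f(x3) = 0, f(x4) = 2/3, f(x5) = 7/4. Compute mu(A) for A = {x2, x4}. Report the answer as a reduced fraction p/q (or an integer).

By the defining property of the Radon-Nikodym derivative, for every measurable set A,
  mu(A) = integral_A f dnu.
Since nu is a discrete measure concentrated on the atoms of X, the integral over A reduces to the sum
  mu(A) = sum_{x in A} f(x) * nu({x}).
Computing each term:
  x2: f(x2) * nu(x2) = 0 * 1 = 0.
  x4: f(x4) * nu(x4) = 2/3 * 3 = 2.
Summing: mu(A) = 0 + 2 = 2.

2


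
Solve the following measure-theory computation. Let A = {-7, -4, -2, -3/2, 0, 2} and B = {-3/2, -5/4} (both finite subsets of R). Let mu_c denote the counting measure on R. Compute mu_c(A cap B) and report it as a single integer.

Counting measure on a finite set equals cardinality. mu_c(A cap B) = |A cap B| (elements appearing in both).
Enumerating the elements of A that also lie in B gives 1 element(s).
So mu_c(A cap B) = 1.

1


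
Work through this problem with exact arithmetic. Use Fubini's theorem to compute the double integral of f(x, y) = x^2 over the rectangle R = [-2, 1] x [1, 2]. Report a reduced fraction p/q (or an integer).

f(x, y) is a tensor product of a function of x and a function of y, and both factors are bounded continuous (hence Lebesgue integrable) on the rectangle, so Fubini's theorem applies:
  integral_R f d(m x m) = (integral_a1^b1 x^2 dx) * (integral_a2^b2 1 dy).
Inner integral in x: integral_{-2}^{1} x^2 dx = (1^3 - (-2)^3)/3
  = 3.
Inner integral in y: integral_{1}^{2} 1 dy = (2^1 - 1^1)/1
  = 1.
Product: (3) * (1) = 3.

3


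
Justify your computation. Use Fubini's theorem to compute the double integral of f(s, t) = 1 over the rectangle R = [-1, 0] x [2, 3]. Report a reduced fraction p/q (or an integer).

f(s, t) is a tensor product of a function of s and a function of t, and both factors are bounded continuous (hence Lebesgue integrable) on the rectangle, so Fubini's theorem applies:
  integral_R f d(m x m) = (integral_a1^b1 1 ds) * (integral_a2^b2 1 dt).
Inner integral in s: integral_{-1}^{0} 1 ds = (0^1 - (-1)^1)/1
  = 1.
Inner integral in t: integral_{2}^{3} 1 dt = (3^1 - 2^1)/1
  = 1.
Product: (1) * (1) = 1.

1


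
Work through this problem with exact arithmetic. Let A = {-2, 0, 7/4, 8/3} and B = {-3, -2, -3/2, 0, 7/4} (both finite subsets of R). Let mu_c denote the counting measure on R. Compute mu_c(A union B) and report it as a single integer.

Counting measure on a finite set equals cardinality. By inclusion-exclusion, |A union B| = |A| + |B| - |A cap B|.
|A| = 4, |B| = 5, |A cap B| = 3.
So mu_c(A union B) = 4 + 5 - 3 = 6.

6


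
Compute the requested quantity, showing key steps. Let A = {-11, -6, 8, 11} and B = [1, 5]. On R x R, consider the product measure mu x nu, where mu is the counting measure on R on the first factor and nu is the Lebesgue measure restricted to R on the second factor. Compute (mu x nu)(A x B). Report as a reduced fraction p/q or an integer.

For a measurable rectangle A x B, the product measure satisfies
  (mu x nu)(A x B) = mu(A) * nu(B).
  mu(A) = 4.
  nu(B) = 4.
  (mu x nu)(A x B) = 4 * 4 = 16.

16


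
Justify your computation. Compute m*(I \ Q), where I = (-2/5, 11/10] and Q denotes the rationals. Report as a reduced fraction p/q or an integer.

The interval I = (-2/5, 11/10] has m(I) = 11/10 - (-2/5) = 3/2 (endpoints are measure-zero, so open/closed/half-open agree). Write I = (I cap Q) u (I \ Q). The rationals in I are countable, so m*(I cap Q) = 0 (cover each rational by intervals whose total length is arbitrarily small). By countable subadditivity m*(I) <= m*(I cap Q) + m*(I \ Q), hence m*(I \ Q) >= m(I) = 3/2. The reverse inequality m*(I \ Q) <= m*(I) = 3/2 is trivial since (I \ Q) is a subset of I. Therefore m*(I \ Q) = 3/2.

3/2


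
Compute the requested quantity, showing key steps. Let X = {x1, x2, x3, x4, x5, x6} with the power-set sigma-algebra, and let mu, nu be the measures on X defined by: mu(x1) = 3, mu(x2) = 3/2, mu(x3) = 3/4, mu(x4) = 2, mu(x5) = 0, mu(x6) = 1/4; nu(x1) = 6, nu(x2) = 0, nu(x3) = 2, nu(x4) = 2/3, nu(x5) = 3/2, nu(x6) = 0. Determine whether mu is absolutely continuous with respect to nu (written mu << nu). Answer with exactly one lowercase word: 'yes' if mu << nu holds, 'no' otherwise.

mu << nu means: every nu-null measurable set is also mu-null; equivalently, for every atom x, if nu({x}) = 0 then mu({x}) = 0.
Checking each atom:
  x1: nu = 6 > 0 -> no constraint.
  x2: nu = 0, mu = 3/2 > 0 -> violates mu << nu.
  x3: nu = 2 > 0 -> no constraint.
  x4: nu = 2/3 > 0 -> no constraint.
  x5: nu = 3/2 > 0 -> no constraint.
  x6: nu = 0, mu = 1/4 > 0 -> violates mu << nu.
The atom(s) x2, x6 violate the condition (nu = 0 but mu > 0). Therefore mu is NOT absolutely continuous w.r.t. nu.

no


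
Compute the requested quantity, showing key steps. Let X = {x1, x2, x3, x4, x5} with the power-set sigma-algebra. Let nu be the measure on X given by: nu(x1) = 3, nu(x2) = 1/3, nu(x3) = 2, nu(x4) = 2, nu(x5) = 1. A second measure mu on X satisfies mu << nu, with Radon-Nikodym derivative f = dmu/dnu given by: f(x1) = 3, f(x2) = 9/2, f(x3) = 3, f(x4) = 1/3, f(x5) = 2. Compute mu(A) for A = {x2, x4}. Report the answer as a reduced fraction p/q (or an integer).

By the defining property of the Radon-Nikodym derivative, for every measurable set A,
  mu(A) = integral_A f dnu.
Since nu is a discrete measure concentrated on the atoms of X, the integral over A reduces to the sum
  mu(A) = sum_{x in A} f(x) * nu({x}).
Computing each term:
  x2: f(x2) * nu(x2) = 9/2 * 1/3 = 3/2.
  x4: f(x4) * nu(x4) = 1/3 * 2 = 2/3.
Summing: mu(A) = 3/2 + 2/3 = 13/6.

13/6


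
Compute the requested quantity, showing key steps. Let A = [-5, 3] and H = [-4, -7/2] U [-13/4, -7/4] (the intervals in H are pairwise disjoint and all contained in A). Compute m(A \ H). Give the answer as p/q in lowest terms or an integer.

The ambient interval has length m(A) = 3 - (-5) = 8.
Since the holes are disjoint and sit inside A, by finite additivity
  m(H) = sum_i (b_i - a_i), and m(A \ H) = m(A) - m(H).
Computing the hole measures:
  m(H_1) = -7/2 - (-4) = 1/2.
  m(H_2) = -7/4 - (-13/4) = 3/2.
Summed: m(H) = 1/2 + 3/2 = 2.
So m(A \ H) = 8 - 2 = 6.

6


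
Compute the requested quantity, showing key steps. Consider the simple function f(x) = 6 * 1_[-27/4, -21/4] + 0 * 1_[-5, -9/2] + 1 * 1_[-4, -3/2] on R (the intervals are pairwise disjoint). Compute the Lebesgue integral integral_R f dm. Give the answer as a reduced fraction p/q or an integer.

For a simple function f = sum_i c_i * 1_{A_i} with disjoint A_i,
  integral f dm = sum_i c_i * m(A_i).
Lengths of the A_i:
  m(A_1) = -21/4 - (-27/4) = 3/2.
  m(A_2) = -9/2 - (-5) = 1/2.
  m(A_3) = -3/2 - (-4) = 5/2.
Contributions c_i * m(A_i):
  (6) * (3/2) = 9.
  (0) * (1/2) = 0.
  (1) * (5/2) = 5/2.
Total: 9 + 0 + 5/2 = 23/2.

23/2


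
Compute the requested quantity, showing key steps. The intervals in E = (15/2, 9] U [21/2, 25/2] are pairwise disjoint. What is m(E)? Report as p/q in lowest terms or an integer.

For pairwise disjoint intervals, m(union_i I_i) = sum_i m(I_i),
and m is invariant under swapping open/closed endpoints (single points have measure 0).
So m(E) = sum_i (b_i - a_i).
  I_1 has length 9 - 15/2 = 3/2.
  I_2 has length 25/2 - 21/2 = 2.
Summing:
  m(E) = 3/2 + 2 = 7/2.

7/2


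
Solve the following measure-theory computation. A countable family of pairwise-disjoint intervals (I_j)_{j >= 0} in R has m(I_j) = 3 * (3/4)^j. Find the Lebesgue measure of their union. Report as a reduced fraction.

By countable additivity of the Lebesgue measure on pairwise disjoint measurable sets,
  m(union_{j >= 0} I_j) = sum_{j >= 0} m(I_j) = sum_{j >= 0} a * r^j,
  with a = 3 and r = 3/4.
Since 0 < r = 3/4 < 1, the geometric series converges:
  sum_{j >= 0} a * r^j = a / (1 - r).
  = 3 / (1 - 3/4)
  = 3 / (1/4)
  = 12.

12


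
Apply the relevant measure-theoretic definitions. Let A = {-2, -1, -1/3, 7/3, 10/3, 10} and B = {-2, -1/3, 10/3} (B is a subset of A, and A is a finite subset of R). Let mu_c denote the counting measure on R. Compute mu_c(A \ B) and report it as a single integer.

Counting measure assigns mu_c(E) = |E| (number of elements) when E is finite. For B subset A, A \ B is the set of elements of A not in B, so |A \ B| = |A| - |B|.
|A| = 6, |B| = 3, so mu_c(A \ B) = 6 - 3 = 3.

3


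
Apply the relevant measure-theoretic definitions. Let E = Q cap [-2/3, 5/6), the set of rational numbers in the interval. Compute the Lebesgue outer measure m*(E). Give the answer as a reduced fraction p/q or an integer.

E = Q cap [-2/3, 5/6) is a subset of Q, which is countable. Enumerate Q = {q_1, q_2, ...}; for any eps > 0, cover q_k by the open interval (q_k - eps/2^(k+1), q_k + eps/2^(k+1)), of length eps/2^k. The total cover length is sum_{k>=1} eps/2^k = eps. Hence m*(E) <= m*(Q) <= eps for every eps > 0, and since outer measure is non-negative, m*(E) = 0.

0


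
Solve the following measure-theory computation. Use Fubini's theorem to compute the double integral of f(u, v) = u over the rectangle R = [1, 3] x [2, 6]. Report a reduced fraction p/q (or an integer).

f(u, v) is a tensor product of a function of u and a function of v, and both factors are bounded continuous (hence Lebesgue integrable) on the rectangle, so Fubini's theorem applies:
  integral_R f d(m x m) = (integral_a1^b1 u du) * (integral_a2^b2 1 dv).
Inner integral in u: integral_{1}^{3} u du = (3^2 - 1^2)/2
  = 4.
Inner integral in v: integral_{2}^{6} 1 dv = (6^1 - 2^1)/1
  = 4.
Product: (4) * (4) = 16.

16


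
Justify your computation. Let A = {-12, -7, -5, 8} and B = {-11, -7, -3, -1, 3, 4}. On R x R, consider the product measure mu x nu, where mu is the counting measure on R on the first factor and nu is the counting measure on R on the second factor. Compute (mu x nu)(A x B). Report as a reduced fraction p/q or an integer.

For a measurable rectangle A x B, the product measure satisfies
  (mu x nu)(A x B) = mu(A) * nu(B).
  mu(A) = 4.
  nu(B) = 6.
  (mu x nu)(A x B) = 4 * 6 = 24.

24


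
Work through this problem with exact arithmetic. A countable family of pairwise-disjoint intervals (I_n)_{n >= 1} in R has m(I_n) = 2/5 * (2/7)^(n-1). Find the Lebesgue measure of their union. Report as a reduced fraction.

By countable additivity of the Lebesgue measure on pairwise disjoint measurable sets,
  m(union_{n >= 1} I_n) = sum_{n >= 1} m(I_n) = sum_{n >= 1} a * r^(n-1),
  with a = 2/5 and r = 2/7.
Since 0 < r = 2/7 < 1, the geometric series converges:
  sum_{n >= 1} a * r^(n-1) = a / (1 - r).
  = 2/5 / (1 - 2/7)
  = 2/5 / (5/7)
  = 14/25.

14/25


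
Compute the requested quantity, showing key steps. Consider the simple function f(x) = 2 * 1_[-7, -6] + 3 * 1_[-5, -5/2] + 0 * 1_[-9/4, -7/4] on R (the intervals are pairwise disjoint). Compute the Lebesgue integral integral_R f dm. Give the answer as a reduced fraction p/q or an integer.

For a simple function f = sum_i c_i * 1_{A_i} with disjoint A_i,
  integral f dm = sum_i c_i * m(A_i).
Lengths of the A_i:
  m(A_1) = -6 - (-7) = 1.
  m(A_2) = -5/2 - (-5) = 5/2.
  m(A_3) = -7/4 - (-9/4) = 1/2.
Contributions c_i * m(A_i):
  (2) * (1) = 2.
  (3) * (5/2) = 15/2.
  (0) * (1/2) = 0.
Total: 2 + 15/2 + 0 = 19/2.

19/2


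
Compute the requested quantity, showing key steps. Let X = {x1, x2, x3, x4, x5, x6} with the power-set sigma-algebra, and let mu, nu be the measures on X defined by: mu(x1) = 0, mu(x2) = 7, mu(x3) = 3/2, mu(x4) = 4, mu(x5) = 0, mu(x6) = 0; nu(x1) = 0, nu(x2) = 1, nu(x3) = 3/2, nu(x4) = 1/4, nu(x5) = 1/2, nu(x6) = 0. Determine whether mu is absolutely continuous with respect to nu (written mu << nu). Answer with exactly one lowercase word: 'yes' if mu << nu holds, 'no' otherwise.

mu << nu means: every nu-null measurable set is also mu-null; equivalently, for every atom x, if nu({x}) = 0 then mu({x}) = 0.
Checking each atom:
  x1: nu = 0, mu = 0 -> consistent with mu << nu.
  x2: nu = 1 > 0 -> no constraint.
  x3: nu = 3/2 > 0 -> no constraint.
  x4: nu = 1/4 > 0 -> no constraint.
  x5: nu = 1/2 > 0 -> no constraint.
  x6: nu = 0, mu = 0 -> consistent with mu << nu.
No atom violates the condition. Therefore mu << nu.

yes


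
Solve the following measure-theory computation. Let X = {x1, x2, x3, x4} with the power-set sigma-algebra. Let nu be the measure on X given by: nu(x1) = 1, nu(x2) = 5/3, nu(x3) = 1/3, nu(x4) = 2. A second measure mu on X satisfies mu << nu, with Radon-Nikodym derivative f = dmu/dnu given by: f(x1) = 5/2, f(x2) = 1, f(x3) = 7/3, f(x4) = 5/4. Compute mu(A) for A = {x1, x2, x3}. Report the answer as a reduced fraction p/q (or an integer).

By the defining property of the Radon-Nikodym derivative, for every measurable set A,
  mu(A) = integral_A f dnu.
Since nu is a discrete measure concentrated on the atoms of X, the integral over A reduces to the sum
  mu(A) = sum_{x in A} f(x) * nu({x}).
Computing each term:
  x1: f(x1) * nu(x1) = 5/2 * 1 = 5/2.
  x2: f(x2) * nu(x2) = 1 * 5/3 = 5/3.
  x3: f(x3) * nu(x3) = 7/3 * 1/3 = 7/9.
Summing: mu(A) = 5/2 + 5/3 + 7/9 = 89/18.

89/18


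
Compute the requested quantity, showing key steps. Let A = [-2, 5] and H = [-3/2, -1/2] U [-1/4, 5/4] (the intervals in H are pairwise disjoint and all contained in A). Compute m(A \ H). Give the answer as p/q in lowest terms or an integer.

The ambient interval has length m(A) = 5 - (-2) = 7.
Since the holes are disjoint and sit inside A, by finite additivity
  m(H) = sum_i (b_i - a_i), and m(A \ H) = m(A) - m(H).
Computing the hole measures:
  m(H_1) = -1/2 - (-3/2) = 1.
  m(H_2) = 5/4 - (-1/4) = 3/2.
Summed: m(H) = 1 + 3/2 = 5/2.
So m(A \ H) = 7 - 5/2 = 9/2.

9/2


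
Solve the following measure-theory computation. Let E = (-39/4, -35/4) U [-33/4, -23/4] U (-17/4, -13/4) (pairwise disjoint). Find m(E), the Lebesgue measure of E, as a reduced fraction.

For pairwise disjoint intervals, m(union_i I_i) = sum_i m(I_i),
and m is invariant under swapping open/closed endpoints (single points have measure 0).
So m(E) = sum_i (b_i - a_i).
  I_1 has length -35/4 - (-39/4) = 1.
  I_2 has length -23/4 - (-33/4) = 5/2.
  I_3 has length -13/4 - (-17/4) = 1.
Summing:
  m(E) = 1 + 5/2 + 1 = 9/2.

9/2


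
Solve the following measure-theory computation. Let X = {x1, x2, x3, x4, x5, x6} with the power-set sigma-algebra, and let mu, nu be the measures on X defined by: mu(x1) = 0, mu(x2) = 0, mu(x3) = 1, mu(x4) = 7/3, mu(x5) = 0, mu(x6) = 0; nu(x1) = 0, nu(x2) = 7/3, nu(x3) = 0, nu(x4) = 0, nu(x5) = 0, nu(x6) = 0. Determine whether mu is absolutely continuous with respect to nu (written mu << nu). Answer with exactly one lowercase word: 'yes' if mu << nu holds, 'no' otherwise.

mu << nu means: every nu-null measurable set is also mu-null; equivalently, for every atom x, if nu({x}) = 0 then mu({x}) = 0.
Checking each atom:
  x1: nu = 0, mu = 0 -> consistent with mu << nu.
  x2: nu = 7/3 > 0 -> no constraint.
  x3: nu = 0, mu = 1 > 0 -> violates mu << nu.
  x4: nu = 0, mu = 7/3 > 0 -> violates mu << nu.
  x5: nu = 0, mu = 0 -> consistent with mu << nu.
  x6: nu = 0, mu = 0 -> consistent with mu << nu.
The atom(s) x3, x4 violate the condition (nu = 0 but mu > 0). Therefore mu is NOT absolutely continuous w.r.t. nu.

no


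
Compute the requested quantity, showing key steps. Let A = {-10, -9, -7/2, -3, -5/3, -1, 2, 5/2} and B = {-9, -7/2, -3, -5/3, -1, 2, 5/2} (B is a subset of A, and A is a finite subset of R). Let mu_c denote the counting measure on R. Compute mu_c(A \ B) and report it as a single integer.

Counting measure assigns mu_c(E) = |E| (number of elements) when E is finite. For B subset A, A \ B is the set of elements of A not in B, so |A \ B| = |A| - |B|.
|A| = 8, |B| = 7, so mu_c(A \ B) = 8 - 7 = 1.

1


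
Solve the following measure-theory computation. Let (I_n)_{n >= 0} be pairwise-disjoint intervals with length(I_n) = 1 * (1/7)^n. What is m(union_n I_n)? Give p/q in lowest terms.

By countable additivity of the Lebesgue measure on pairwise disjoint measurable sets,
  m(union_{n >= 0} I_n) = sum_{n >= 0} m(I_n) = sum_{n >= 0} a * r^n,
  with a = 1 and r = 1/7.
Since 0 < r = 1/7 < 1, the geometric series converges:
  sum_{n >= 0} a * r^n = a / (1 - r).
  = 1 / (1 - 1/7)
  = 1 / (6/7)
  = 7/6.

7/6


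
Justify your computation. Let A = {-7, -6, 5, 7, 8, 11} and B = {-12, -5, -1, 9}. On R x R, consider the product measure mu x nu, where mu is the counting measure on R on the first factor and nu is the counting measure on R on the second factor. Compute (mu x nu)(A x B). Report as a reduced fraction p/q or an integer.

For a measurable rectangle A x B, the product measure satisfies
  (mu x nu)(A x B) = mu(A) * nu(B).
  mu(A) = 6.
  nu(B) = 4.
  (mu x nu)(A x B) = 6 * 4 = 24.

24


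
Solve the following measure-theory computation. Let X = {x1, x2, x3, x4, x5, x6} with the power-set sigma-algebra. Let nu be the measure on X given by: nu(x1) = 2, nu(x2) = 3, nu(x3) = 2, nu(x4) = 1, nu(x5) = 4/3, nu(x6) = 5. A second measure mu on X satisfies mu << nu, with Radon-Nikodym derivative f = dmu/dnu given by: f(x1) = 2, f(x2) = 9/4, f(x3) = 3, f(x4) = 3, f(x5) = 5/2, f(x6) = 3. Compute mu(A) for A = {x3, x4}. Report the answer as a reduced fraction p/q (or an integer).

By the defining property of the Radon-Nikodym derivative, for every measurable set A,
  mu(A) = integral_A f dnu.
Since nu is a discrete measure concentrated on the atoms of X, the integral over A reduces to the sum
  mu(A) = sum_{x in A} f(x) * nu({x}).
Computing each term:
  x3: f(x3) * nu(x3) = 3 * 2 = 6.
  x4: f(x4) * nu(x4) = 3 * 1 = 3.
Summing: mu(A) = 6 + 3 = 9.

9


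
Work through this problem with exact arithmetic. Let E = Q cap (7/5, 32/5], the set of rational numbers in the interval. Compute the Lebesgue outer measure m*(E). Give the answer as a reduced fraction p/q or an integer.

Q cap (7/5, 32/5] is countable; list its elements as q_1, q_2, ... . Fix eps > 0 and cover the k-th point by an interval of length eps * 2^(-k). The cover has total length eps * sum_{k>=1} 2^(-k) = eps, so by definition of outer measure m*(Q cap (7/5, 32/5]) <= eps. Since eps was arbitrary and m* >= 0, the outer measure is 0.

0


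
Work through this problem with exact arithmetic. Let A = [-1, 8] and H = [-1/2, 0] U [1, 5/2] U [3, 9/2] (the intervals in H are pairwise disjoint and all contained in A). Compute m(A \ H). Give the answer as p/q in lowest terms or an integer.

The ambient interval has length m(A) = 8 - (-1) = 9.
Since the holes are disjoint and sit inside A, by finite additivity
  m(H) = sum_i (b_i - a_i), and m(A \ H) = m(A) - m(H).
Computing the hole measures:
  m(H_1) = 0 - (-1/2) = 1/2.
  m(H_2) = 5/2 - 1 = 3/2.
  m(H_3) = 9/2 - 3 = 3/2.
Summed: m(H) = 1/2 + 3/2 + 3/2 = 7/2.
So m(A \ H) = 9 - 7/2 = 11/2.

11/2


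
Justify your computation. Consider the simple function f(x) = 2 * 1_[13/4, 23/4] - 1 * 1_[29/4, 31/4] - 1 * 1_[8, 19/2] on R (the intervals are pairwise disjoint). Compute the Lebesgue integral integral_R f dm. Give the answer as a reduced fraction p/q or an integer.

For a simple function f = sum_i c_i * 1_{A_i} with disjoint A_i,
  integral f dm = sum_i c_i * m(A_i).
Lengths of the A_i:
  m(A_1) = 23/4 - 13/4 = 5/2.
  m(A_2) = 31/4 - 29/4 = 1/2.
  m(A_3) = 19/2 - 8 = 3/2.
Contributions c_i * m(A_i):
  (2) * (5/2) = 5.
  (-1) * (1/2) = -1/2.
  (-1) * (3/2) = -3/2.
Total: 5 - 1/2 - 3/2 = 3.

3


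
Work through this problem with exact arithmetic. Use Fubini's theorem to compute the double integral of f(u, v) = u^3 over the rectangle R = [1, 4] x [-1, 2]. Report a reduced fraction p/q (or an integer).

f(u, v) is a tensor product of a function of u and a function of v, and both factors are bounded continuous (hence Lebesgue integrable) on the rectangle, so Fubini's theorem applies:
  integral_R f d(m x m) = (integral_a1^b1 u^3 du) * (integral_a2^b2 1 dv).
Inner integral in u: integral_{1}^{4} u^3 du = (4^4 - 1^4)/4
  = 255/4.
Inner integral in v: integral_{-1}^{2} 1 dv = (2^1 - (-1)^1)/1
  = 3.
Product: (255/4) * (3) = 765/4.

765/4


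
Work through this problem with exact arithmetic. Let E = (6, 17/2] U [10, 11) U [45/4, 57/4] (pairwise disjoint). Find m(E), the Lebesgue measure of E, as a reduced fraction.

For pairwise disjoint intervals, m(union_i I_i) = sum_i m(I_i),
and m is invariant under swapping open/closed endpoints (single points have measure 0).
So m(E) = sum_i (b_i - a_i).
  I_1 has length 17/2 - 6 = 5/2.
  I_2 has length 11 - 10 = 1.
  I_3 has length 57/4 - 45/4 = 3.
Summing:
  m(E) = 5/2 + 1 + 3 = 13/2.

13/2


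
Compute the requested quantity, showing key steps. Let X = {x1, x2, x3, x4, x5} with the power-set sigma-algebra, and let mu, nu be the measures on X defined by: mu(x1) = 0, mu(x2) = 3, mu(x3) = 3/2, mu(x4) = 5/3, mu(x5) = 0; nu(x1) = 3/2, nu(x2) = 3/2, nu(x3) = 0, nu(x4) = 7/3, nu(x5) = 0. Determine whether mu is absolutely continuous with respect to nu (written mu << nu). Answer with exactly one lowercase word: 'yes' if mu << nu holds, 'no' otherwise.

mu << nu means: every nu-null measurable set is also mu-null; equivalently, for every atom x, if nu({x}) = 0 then mu({x}) = 0.
Checking each atom:
  x1: nu = 3/2 > 0 -> no constraint.
  x2: nu = 3/2 > 0 -> no constraint.
  x3: nu = 0, mu = 3/2 > 0 -> violates mu << nu.
  x4: nu = 7/3 > 0 -> no constraint.
  x5: nu = 0, mu = 0 -> consistent with mu << nu.
The atom(s) x3 violate the condition (nu = 0 but mu > 0). Therefore mu is NOT absolutely continuous w.r.t. nu.

no


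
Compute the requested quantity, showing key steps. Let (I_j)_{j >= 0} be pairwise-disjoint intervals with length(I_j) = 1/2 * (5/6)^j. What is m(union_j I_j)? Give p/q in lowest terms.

By countable additivity of the Lebesgue measure on pairwise disjoint measurable sets,
  m(union_{j >= 0} I_j) = sum_{j >= 0} m(I_j) = sum_{j >= 0} a * r^j,
  with a = 1/2 and r = 5/6.
Since 0 < r = 5/6 < 1, the geometric series converges:
  sum_{j >= 0} a * r^j = a / (1 - r).
  = 1/2 / (1 - 5/6)
  = 1/2 / (1/6)
  = 3.

3


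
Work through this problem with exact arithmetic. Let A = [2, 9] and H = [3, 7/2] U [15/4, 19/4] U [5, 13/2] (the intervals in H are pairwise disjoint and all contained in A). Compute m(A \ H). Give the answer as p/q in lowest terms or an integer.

The ambient interval has length m(A) = 9 - 2 = 7.
Since the holes are disjoint and sit inside A, by finite additivity
  m(H) = sum_i (b_i - a_i), and m(A \ H) = m(A) - m(H).
Computing the hole measures:
  m(H_1) = 7/2 - 3 = 1/2.
  m(H_2) = 19/4 - 15/4 = 1.
  m(H_3) = 13/2 - 5 = 3/2.
Summed: m(H) = 1/2 + 1 + 3/2 = 3.
So m(A \ H) = 7 - 3 = 4.

4


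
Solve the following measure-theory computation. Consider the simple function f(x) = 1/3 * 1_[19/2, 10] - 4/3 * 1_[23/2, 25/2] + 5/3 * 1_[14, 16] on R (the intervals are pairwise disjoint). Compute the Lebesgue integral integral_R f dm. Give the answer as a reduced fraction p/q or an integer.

For a simple function f = sum_i c_i * 1_{A_i} with disjoint A_i,
  integral f dm = sum_i c_i * m(A_i).
Lengths of the A_i:
  m(A_1) = 10 - 19/2 = 1/2.
  m(A_2) = 25/2 - 23/2 = 1.
  m(A_3) = 16 - 14 = 2.
Contributions c_i * m(A_i):
  (1/3) * (1/2) = 1/6.
  (-4/3) * (1) = -4/3.
  (5/3) * (2) = 10/3.
Total: 1/6 - 4/3 + 10/3 = 13/6.

13/6


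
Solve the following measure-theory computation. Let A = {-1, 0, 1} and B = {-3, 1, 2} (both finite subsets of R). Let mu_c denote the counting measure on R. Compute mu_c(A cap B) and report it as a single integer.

Counting measure on a finite set equals cardinality. mu_c(A cap B) = |A cap B| (elements appearing in both).
Enumerating the elements of A that also lie in B gives 1 element(s).
So mu_c(A cap B) = 1.

1


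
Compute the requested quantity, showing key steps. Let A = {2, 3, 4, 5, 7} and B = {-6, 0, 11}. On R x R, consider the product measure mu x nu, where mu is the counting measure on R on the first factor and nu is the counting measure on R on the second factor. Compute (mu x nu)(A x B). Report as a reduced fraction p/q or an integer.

For a measurable rectangle A x B, the product measure satisfies
  (mu x nu)(A x B) = mu(A) * nu(B).
  mu(A) = 5.
  nu(B) = 3.
  (mu x nu)(A x B) = 5 * 3 = 15.

15


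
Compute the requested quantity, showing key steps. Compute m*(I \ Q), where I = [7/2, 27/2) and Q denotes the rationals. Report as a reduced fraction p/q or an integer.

The interval I = [7/2, 27/2) has m(I) = 27/2 - 7/2 = 10 (endpoints are measure-zero, so open/closed/half-open agree). Write I = (I cap Q) u (I \ Q). The rationals in I are countable, so m*(I cap Q) = 0 (cover each rational by intervals whose total length is arbitrarily small). By countable subadditivity m*(I) <= m*(I cap Q) + m*(I \ Q), hence m*(I \ Q) >= m(I) = 10. The reverse inequality m*(I \ Q) <= m*(I) = 10 is trivial since (I \ Q) is a subset of I. Therefore m*(I \ Q) = 10.

10


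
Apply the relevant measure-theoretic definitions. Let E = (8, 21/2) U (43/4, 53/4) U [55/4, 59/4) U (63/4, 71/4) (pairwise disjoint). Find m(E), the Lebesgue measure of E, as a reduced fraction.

For pairwise disjoint intervals, m(union_i I_i) = sum_i m(I_i),
and m is invariant under swapping open/closed endpoints (single points have measure 0).
So m(E) = sum_i (b_i - a_i).
  I_1 has length 21/2 - 8 = 5/2.
  I_2 has length 53/4 - 43/4 = 5/2.
  I_3 has length 59/4 - 55/4 = 1.
  I_4 has length 71/4 - 63/4 = 2.
Summing:
  m(E) = 5/2 + 5/2 + 1 + 2 = 8.

8


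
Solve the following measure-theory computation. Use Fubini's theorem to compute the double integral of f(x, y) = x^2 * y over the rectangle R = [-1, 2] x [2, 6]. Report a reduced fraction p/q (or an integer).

f(x, y) is a tensor product of a function of x and a function of y, and both factors are bounded continuous (hence Lebesgue integrable) on the rectangle, so Fubini's theorem applies:
  integral_R f d(m x m) = (integral_a1^b1 x^2 dx) * (integral_a2^b2 y dy).
Inner integral in x: integral_{-1}^{2} x^2 dx = (2^3 - (-1)^3)/3
  = 3.
Inner integral in y: integral_{2}^{6} y dy = (6^2 - 2^2)/2
  = 16.
Product: (3) * (16) = 48.

48


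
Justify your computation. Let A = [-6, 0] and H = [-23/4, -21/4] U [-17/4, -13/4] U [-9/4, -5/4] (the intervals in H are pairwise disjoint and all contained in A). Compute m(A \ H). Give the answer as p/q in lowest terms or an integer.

The ambient interval has length m(A) = 0 - (-6) = 6.
Since the holes are disjoint and sit inside A, by finite additivity
  m(H) = sum_i (b_i - a_i), and m(A \ H) = m(A) - m(H).
Computing the hole measures:
  m(H_1) = -21/4 - (-23/4) = 1/2.
  m(H_2) = -13/4 - (-17/4) = 1.
  m(H_3) = -5/4 - (-9/4) = 1.
Summed: m(H) = 1/2 + 1 + 1 = 5/2.
So m(A \ H) = 6 - 5/2 = 7/2.

7/2


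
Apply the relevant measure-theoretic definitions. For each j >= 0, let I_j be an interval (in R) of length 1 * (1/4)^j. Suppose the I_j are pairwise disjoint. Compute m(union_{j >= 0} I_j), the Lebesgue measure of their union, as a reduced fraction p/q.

By countable additivity of the Lebesgue measure on pairwise disjoint measurable sets,
  m(union_{j >= 0} I_j) = sum_{j >= 0} m(I_j) = sum_{j >= 0} a * r^j,
  with a = 1 and r = 1/4.
Since 0 < r = 1/4 < 1, the geometric series converges:
  sum_{j >= 0} a * r^j = a / (1 - r).
  = 1 / (1 - 1/4)
  = 1 / (3/4)
  = 4/3.

4/3


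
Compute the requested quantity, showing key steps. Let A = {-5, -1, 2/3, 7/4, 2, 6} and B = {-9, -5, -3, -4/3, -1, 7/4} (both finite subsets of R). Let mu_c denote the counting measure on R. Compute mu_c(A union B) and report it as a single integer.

Counting measure on a finite set equals cardinality. By inclusion-exclusion, |A union B| = |A| + |B| - |A cap B|.
|A| = 6, |B| = 6, |A cap B| = 3.
So mu_c(A union B) = 6 + 6 - 3 = 9.

9


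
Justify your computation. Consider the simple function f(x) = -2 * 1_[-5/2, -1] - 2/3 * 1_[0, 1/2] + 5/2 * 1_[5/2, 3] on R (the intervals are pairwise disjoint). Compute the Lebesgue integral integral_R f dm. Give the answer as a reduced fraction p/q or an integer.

For a simple function f = sum_i c_i * 1_{A_i} with disjoint A_i,
  integral f dm = sum_i c_i * m(A_i).
Lengths of the A_i:
  m(A_1) = -1 - (-5/2) = 3/2.
  m(A_2) = 1/2 - 0 = 1/2.
  m(A_3) = 3 - 5/2 = 1/2.
Contributions c_i * m(A_i):
  (-2) * (3/2) = -3.
  (-2/3) * (1/2) = -1/3.
  (5/2) * (1/2) = 5/4.
Total: -3 - 1/3 + 5/4 = -25/12.

-25/12


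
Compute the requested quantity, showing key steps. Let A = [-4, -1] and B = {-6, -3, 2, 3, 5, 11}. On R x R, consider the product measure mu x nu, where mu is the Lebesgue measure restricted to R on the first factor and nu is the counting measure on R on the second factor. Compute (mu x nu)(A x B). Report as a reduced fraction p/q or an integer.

For a measurable rectangle A x B, the product measure satisfies
  (mu x nu)(A x B) = mu(A) * nu(B).
  mu(A) = 3.
  nu(B) = 6.
  (mu x nu)(A x B) = 3 * 6 = 18.

18


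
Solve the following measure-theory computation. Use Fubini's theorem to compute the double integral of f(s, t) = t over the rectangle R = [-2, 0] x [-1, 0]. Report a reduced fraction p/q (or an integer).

f(s, t) is a tensor product of a function of s and a function of t, and both factors are bounded continuous (hence Lebesgue integrable) on the rectangle, so Fubini's theorem applies:
  integral_R f d(m x m) = (integral_a1^b1 1 ds) * (integral_a2^b2 t dt).
Inner integral in s: integral_{-2}^{0} 1 ds = (0^1 - (-2)^1)/1
  = 2.
Inner integral in t: integral_{-1}^{0} t dt = (0^2 - (-1)^2)/2
  = -1/2.
Product: (2) * (-1/2) = -1.

-1


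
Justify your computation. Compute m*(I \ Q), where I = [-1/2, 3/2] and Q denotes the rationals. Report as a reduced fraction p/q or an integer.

The interval I = [-1/2, 3/2] has m(I) = 3/2 - (-1/2) = 2 (endpoints are measure-zero, so open/closed/half-open agree). Write I = (I cap Q) u (I \ Q). The rationals in I are countable, so m*(I cap Q) = 0 (cover each rational by intervals whose total length is arbitrarily small). By countable subadditivity m*(I) <= m*(I cap Q) + m*(I \ Q), hence m*(I \ Q) >= m(I) = 2. The reverse inequality m*(I \ Q) <= m*(I) = 2 is trivial since (I \ Q) is a subset of I. Therefore m*(I \ Q) = 2.

2


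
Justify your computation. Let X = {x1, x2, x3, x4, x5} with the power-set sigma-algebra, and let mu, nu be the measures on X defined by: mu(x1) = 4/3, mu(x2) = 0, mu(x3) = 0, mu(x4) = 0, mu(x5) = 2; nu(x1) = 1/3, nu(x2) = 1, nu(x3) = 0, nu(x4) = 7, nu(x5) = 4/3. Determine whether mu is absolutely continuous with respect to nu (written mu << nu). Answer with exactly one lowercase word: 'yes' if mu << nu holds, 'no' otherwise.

mu << nu means: every nu-null measurable set is also mu-null; equivalently, for every atom x, if nu({x}) = 0 then mu({x}) = 0.
Checking each atom:
  x1: nu = 1/3 > 0 -> no constraint.
  x2: nu = 1 > 0 -> no constraint.
  x3: nu = 0, mu = 0 -> consistent with mu << nu.
  x4: nu = 7 > 0 -> no constraint.
  x5: nu = 4/3 > 0 -> no constraint.
No atom violates the condition. Therefore mu << nu.

yes


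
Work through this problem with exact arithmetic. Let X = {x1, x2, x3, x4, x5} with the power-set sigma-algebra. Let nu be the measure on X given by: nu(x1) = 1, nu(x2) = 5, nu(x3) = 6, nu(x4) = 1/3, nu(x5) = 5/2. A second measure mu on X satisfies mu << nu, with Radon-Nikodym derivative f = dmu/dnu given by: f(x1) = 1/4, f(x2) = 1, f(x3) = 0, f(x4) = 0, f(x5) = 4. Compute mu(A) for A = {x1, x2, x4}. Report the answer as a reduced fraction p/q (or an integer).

By the defining property of the Radon-Nikodym derivative, for every measurable set A,
  mu(A) = integral_A f dnu.
Since nu is a discrete measure concentrated on the atoms of X, the integral over A reduces to the sum
  mu(A) = sum_{x in A} f(x) * nu({x}).
Computing each term:
  x1: f(x1) * nu(x1) = 1/4 * 1 = 1/4.
  x2: f(x2) * nu(x2) = 1 * 5 = 5.
  x4: f(x4) * nu(x4) = 0 * 1/3 = 0.
Summing: mu(A) = 1/4 + 5 + 0 = 21/4.

21/4


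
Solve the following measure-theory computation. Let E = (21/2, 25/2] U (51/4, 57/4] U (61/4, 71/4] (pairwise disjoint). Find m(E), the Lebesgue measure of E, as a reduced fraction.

For pairwise disjoint intervals, m(union_i I_i) = sum_i m(I_i),
and m is invariant under swapping open/closed endpoints (single points have measure 0).
So m(E) = sum_i (b_i - a_i).
  I_1 has length 25/2 - 21/2 = 2.
  I_2 has length 57/4 - 51/4 = 3/2.
  I_3 has length 71/4 - 61/4 = 5/2.
Summing:
  m(E) = 2 + 3/2 + 5/2 = 6.

6


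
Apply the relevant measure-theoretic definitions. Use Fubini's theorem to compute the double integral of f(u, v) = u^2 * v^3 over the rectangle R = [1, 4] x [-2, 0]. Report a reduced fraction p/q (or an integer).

f(u, v) is a tensor product of a function of u and a function of v, and both factors are bounded continuous (hence Lebesgue integrable) on the rectangle, so Fubini's theorem applies:
  integral_R f d(m x m) = (integral_a1^b1 u^2 du) * (integral_a2^b2 v^3 dv).
Inner integral in u: integral_{1}^{4} u^2 du = (4^3 - 1^3)/3
  = 21.
Inner integral in v: integral_{-2}^{0} v^3 dv = (0^4 - (-2)^4)/4
  = -4.
Product: (21) * (-4) = -84.

-84
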